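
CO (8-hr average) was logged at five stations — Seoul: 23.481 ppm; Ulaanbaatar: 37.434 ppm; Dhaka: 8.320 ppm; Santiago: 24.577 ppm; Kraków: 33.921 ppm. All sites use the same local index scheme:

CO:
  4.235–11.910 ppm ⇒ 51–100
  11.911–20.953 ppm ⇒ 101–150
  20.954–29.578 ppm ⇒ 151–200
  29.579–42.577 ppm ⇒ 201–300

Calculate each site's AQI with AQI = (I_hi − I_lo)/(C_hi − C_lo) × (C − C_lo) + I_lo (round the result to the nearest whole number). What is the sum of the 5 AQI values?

Seoul 23.481: bracket 20.954–29.578 → index 151–200; slope 49/8.624, offset 2.527.
AQI = 151 + 49/8.624·2.527 ≈ 165.36 ⇒ 165.
Ulaanbaatar: 37.434 ∈ [29.579, 42.577] ↔ index [201, 300].
201 + (37.434−29.579)·(300−201)/(42.577−29.579) = 201 + 7.855·99/12.998 ≈ 260.83, so AQI = 261.
Dhaka: row 4.235–11.910 (AQI 51–100). (100−51)·(8.320−4.235)/(11.910−4.235) + 51 = 49·4.085/7.675 + 51 ≈ 77.08 → 77.
Santiago 24.577: bracket 20.954–29.578 → index 151–200; slope 49/8.624, offset 3.623.
AQI = 151 + 49/8.624·3.623 ≈ 171.59 ⇒ 172.
Kraków: row 29.579–42.577 (AQI 201–300). (300−201)·(33.921−29.579)/(42.577−29.579) + 201 = 99·4.342/12.998 + 201 ≈ 234.07 → 234.
AQIs: Seoul=165, Ulaanbaatar=261, Dhaka=77, Santiago=172, Kraków=234. Sum = 165 + 261 + 77 + 172 + 234 = 909.

909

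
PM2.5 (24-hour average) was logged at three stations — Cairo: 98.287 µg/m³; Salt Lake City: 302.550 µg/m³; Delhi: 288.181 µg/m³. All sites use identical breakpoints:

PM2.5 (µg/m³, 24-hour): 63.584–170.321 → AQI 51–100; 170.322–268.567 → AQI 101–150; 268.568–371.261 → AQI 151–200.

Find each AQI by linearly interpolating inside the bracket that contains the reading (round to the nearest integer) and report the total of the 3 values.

Cairo 98.287: bracket 63.584–170.321 → index 51–100; slope 49/106.737, offset 34.703.
AQI = 51 + 49/106.737·34.703 ≈ 66.93 ⇒ 67.
Salt Lake City: row 268.568–371.261 (AQI 151–200). (200−151)·(302.550−268.568)/(371.261−268.568) + 151 = 49·33.982/102.693 + 151 ≈ 167.21 → 167.
Delhi: row 268.568–371.261 (AQI 151–200). (200−151)·(288.181−268.568)/(371.261−268.568) + 151 = 49·19.613/102.693 + 151 ≈ 160.36 → 160.
AQIs: Cairo=67, Salt Lake City=167, Delhi=160. Sum = 67 + 167 + 160 = 394.

394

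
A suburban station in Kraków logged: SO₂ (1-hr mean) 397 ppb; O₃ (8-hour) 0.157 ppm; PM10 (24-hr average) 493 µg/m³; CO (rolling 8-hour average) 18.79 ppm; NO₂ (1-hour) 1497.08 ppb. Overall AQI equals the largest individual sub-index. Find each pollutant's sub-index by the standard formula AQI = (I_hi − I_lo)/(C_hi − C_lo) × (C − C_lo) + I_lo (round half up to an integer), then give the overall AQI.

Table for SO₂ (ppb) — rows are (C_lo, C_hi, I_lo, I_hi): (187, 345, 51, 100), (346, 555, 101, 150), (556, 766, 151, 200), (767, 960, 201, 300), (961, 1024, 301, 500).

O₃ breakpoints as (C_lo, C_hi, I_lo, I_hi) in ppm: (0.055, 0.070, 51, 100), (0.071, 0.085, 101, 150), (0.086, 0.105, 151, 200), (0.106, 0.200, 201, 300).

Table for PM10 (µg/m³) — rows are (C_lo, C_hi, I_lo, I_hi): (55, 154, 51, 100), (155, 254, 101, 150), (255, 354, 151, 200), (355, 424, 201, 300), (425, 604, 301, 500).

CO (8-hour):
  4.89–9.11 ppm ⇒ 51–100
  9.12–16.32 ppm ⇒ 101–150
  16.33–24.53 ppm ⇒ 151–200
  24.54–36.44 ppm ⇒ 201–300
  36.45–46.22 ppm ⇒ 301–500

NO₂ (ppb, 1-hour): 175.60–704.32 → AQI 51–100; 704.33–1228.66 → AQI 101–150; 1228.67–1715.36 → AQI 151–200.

377

SO₂ 397: bracket 346–555 → index 101–150; slope 49/209, offset 51.
AQI = 101 + 49/209·51 ≈ 112.96 ⇒ 113.
O₃: 0.157 lies in 0.106–0.200, so I_lo=201, I_hi=300, C_lo=0.106, C_hi=0.200.
(300−201)/(0.200−0.106) × (0.157−0.106) + 201 = 99/0.094 × 0.051 + 201 ≈ 254.71 → 255.
PM10 493: bracket 425–604 → index 301–500; slope 199/179, offset 68.
AQI = 301 + 199/179·68 ≈ 376.60 ⇒ 377.
CO: row 16.33–24.53 (AQI 151–200). (200−151)·(18.79−16.33)/(24.53−16.33) + 151 = 49·2.46/8.20 + 151 ≈ 165.70 → 166.
NO₂: row 1228.67–1715.36 (AQI 151–200). (200−151)·(1497.08−1228.67)/(1715.36−1228.67) + 151 = 49·268.41/486.69 + 151 ≈ 178.02 → 178.
Sub-indices: SO₂→113, O₃→255, PM10→377, CO→166, NO₂→178. Overall AQI = max = 377; dominant pollutant is PM10.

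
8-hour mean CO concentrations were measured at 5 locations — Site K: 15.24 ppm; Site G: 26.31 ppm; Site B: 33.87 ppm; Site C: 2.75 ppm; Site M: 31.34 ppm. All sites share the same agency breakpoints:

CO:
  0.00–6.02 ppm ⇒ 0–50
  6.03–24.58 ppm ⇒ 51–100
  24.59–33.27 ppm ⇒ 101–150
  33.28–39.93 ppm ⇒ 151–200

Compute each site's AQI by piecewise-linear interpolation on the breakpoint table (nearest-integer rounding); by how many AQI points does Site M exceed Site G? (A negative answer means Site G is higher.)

28

Site K: 15.24 lies in 6.03–24.58, so I_lo=51, I_hi=100, C_lo=6.03, C_hi=24.58.
(100−51)/(24.58−6.03) × (15.24−6.03) + 51 = 49/18.55 × 9.21 + 51 ≈ 75.33 → 75.
Site G: 26.31 ∈ [24.59, 33.27] ↔ index [101, 150].
101 + (26.31−24.59)·(150−101)/(33.27−24.59) = 101 + 1.72·49/8.68 ≈ 110.71, so AQI = 111.
Site B 33.87: bracket 33.28–39.93 → index 151–200; slope 49/6.65, offset 0.59.
AQI = 151 + 49/6.65·0.59 ≈ 155.35 ⇒ 155.
Site C: 2.75 lies in 0.00–6.02, so I_lo=0, I_hi=50, C_lo=0.00, C_hi=6.02.
(50−0)/(6.02−0.00) × (2.75−0.00) + 0 = 50/6.02 × 2.75 + 0 ≈ 22.84 → 23.
Site M: 31.34 ∈ [24.59, 33.27] ↔ index [101, 150].
101 + (31.34−24.59)·(150−101)/(33.27−24.59) = 101 + 6.75·49/8.68 ≈ 139.10, so AQI = 139.
AQIs: Site K=75, Site G=111, Site B=155, Site C=23, Site M=139. Site M (139) − Site G (111) = 28.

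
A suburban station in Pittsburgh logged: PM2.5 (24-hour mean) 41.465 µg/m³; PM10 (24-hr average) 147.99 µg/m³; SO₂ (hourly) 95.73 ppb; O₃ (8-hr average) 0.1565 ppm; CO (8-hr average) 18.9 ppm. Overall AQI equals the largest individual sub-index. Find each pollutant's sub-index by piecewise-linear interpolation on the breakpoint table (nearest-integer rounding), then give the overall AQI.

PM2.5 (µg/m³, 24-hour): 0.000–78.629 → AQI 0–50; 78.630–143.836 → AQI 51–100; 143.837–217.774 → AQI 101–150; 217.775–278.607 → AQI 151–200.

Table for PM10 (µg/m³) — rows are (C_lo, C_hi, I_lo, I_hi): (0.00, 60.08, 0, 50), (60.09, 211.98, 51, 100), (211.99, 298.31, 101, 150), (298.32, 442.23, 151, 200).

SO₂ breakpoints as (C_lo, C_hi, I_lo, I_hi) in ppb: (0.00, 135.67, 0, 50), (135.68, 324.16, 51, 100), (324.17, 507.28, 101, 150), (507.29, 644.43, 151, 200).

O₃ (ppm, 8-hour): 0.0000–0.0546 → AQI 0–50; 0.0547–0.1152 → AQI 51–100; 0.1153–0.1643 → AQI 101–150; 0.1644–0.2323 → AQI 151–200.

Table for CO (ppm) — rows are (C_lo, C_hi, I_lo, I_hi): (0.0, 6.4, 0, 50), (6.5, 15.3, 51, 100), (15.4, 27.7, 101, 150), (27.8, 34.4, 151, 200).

142

PM2.5 41.465: bracket 0.000–78.629 → index 0–50; slope 50/78.629, offset 41.465.
AQI = 0 + 50/78.629·41.465 ≈ 26.37 ⇒ 26.
PM10: row 60.09–211.98 (AQI 51–100). (100−51)·(147.99−60.09)/(211.98−60.09) + 51 = 49·87.90/151.89 + 51 ≈ 79.36 → 79.
SO₂: 95.73 ∈ [0.00, 135.67] ↔ index [0, 50].
0 + (95.73−0.00)·(50−0)/(135.67−0.00) = 0 + 95.73·50/135.67 ≈ 35.28, so AQI = 35.
O₃: 0.1565 lies in 0.1153–0.1643, so I_lo=101, I_hi=150, C_lo=0.1153, C_hi=0.1643.
(150−101)/(0.1643−0.1153) × (0.1565−0.1153) + 101 = 49/0.0490 × 0.0412 + 101 ≈ 142.20 → 142.
CO: 18.9 lies in 15.4–27.7, so I_lo=101, I_hi=150, C_lo=15.4, C_hi=27.7.
(150−101)/(27.7−15.4) × (18.9−15.4) + 101 = 49/12.3 × 3.5 + 101 ≈ 114.94 → 115.
Sub-indices: PM2.5→26, PM10→79, SO₂→35, O₃→142, CO→115. Overall AQI = max = 142; dominant pollutant is O₃.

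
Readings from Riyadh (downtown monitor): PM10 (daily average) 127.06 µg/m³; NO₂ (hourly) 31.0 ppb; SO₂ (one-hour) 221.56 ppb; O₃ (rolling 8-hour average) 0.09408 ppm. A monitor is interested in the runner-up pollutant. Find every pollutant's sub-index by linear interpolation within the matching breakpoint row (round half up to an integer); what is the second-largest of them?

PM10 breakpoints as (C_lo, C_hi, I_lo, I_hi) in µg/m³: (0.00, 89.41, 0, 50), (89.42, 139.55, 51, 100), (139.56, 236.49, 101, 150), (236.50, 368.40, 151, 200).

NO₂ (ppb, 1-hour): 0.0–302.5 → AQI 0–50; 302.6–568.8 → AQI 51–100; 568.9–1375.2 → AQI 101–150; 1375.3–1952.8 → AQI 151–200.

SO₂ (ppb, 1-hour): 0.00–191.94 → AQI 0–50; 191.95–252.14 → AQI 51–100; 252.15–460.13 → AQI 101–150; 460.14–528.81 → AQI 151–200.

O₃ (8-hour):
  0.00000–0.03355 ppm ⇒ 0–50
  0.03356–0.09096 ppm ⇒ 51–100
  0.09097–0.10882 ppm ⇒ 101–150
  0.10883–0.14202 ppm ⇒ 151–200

PM10: 127.06 ∈ [89.42, 139.55] ↔ index [51, 100].
51 + (127.06−89.42)·(100−51)/(139.55−89.42) = 51 + 37.64·49/50.13 ≈ 87.79, so AQI = 88.
NO₂: 31.0 lies in 0.0–302.5, so I_lo=0, I_hi=50, C_lo=0.0, C_hi=302.5.
(50−0)/(302.5−0.0) × (31.0−0.0) + 0 = 50/302.5 × 31.0 + 0 ≈ 5.12 → 5.
SO₂ 221.56: bracket 191.95–252.14 → index 51–100; slope 49/60.19, offset 29.61.
AQI = 51 + 49/60.19·29.61 ≈ 75.11 ⇒ 75.
O₃: 0.09408 ∈ [0.09097, 0.10882] ↔ index [101, 150].
101 + (0.09408−0.09097)·(150−101)/(0.10882−0.09097) = 101 + 0.00311·49/0.01785 ≈ 109.54, so AQI = 110.
Sub-indices: PM10→88, NO₂→5, SO₂→75, O₃→110. Ranked high→low: 110, 88, 75, 5. Second-highest sub-index = 88.

88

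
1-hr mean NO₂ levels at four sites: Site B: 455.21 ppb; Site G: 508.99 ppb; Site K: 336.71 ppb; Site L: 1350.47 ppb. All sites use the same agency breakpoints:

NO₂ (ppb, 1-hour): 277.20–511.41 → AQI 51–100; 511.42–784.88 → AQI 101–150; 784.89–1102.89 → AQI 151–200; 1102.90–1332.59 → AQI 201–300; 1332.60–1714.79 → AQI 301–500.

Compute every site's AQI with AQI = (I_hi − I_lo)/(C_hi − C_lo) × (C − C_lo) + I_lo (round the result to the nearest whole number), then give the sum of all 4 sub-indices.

560

Site B: 455.21 lies in 277.20–511.41, so I_lo=51, I_hi=100, C_lo=277.20, C_hi=511.41.
(100−51)/(511.41−277.20) × (455.21−277.20) + 51 = 49/234.21 × 178.01 + 51 ≈ 88.24 → 88.
Site G: row 277.20–511.41 (AQI 51–100). (100−51)·(508.99−277.20)/(511.41−277.20) + 51 = 49·231.79/234.21 + 51 ≈ 99.49 → 99.
Site K: 336.71 ∈ [277.20, 511.41] ↔ index [51, 100].
51 + (336.71−277.20)·(100−51)/(511.41−277.20) = 51 + 59.51·49/234.21 ≈ 63.45, so AQI = 63.
Site L 1350.47: bracket 1332.60–1714.79 → index 301–500; slope 199/382.19, offset 17.87.
AQI = 301 + 199/382.19·17.87 ≈ 310.30 ⇒ 310.
AQIs: Site B=88, Site G=99, Site K=63, Site L=310. Sum = 88 + 99 + 63 + 310 = 560.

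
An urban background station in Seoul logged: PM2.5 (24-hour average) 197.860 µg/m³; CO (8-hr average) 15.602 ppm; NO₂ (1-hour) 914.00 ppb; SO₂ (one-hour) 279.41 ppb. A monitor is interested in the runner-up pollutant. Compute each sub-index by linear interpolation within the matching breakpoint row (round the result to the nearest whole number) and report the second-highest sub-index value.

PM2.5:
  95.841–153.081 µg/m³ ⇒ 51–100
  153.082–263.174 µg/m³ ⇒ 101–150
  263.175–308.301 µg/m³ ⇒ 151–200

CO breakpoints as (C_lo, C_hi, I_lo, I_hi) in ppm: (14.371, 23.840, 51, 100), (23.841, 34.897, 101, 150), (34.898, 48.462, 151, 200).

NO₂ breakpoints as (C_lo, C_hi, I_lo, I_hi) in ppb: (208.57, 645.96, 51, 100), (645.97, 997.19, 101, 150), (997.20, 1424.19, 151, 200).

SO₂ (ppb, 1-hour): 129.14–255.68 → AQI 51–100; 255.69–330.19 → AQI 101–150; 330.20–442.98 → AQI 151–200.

PM2.5: row 153.082–263.174 (AQI 101–150). (150−101)·(197.860−153.082)/(263.174−153.082) + 101 = 49·44.778/110.092 + 101 ≈ 120.93 → 121.
CO: 15.602 ∈ [14.371, 23.840] ↔ index [51, 100].
51 + (15.602−14.371)·(100−51)/(23.840−14.371) = 51 + 1.231·49/9.469 ≈ 57.37, so AQI = 57.
NO₂: row 645.97–997.19 (AQI 101–150). (150−101)·(914.00−645.97)/(997.19−645.97) + 101 = 49·268.03/351.22 + 101 ≈ 138.39 → 138.
SO₂: row 255.69–330.19 (AQI 101–150). (150−101)·(279.41−255.69)/(330.19−255.69) + 101 = 49·23.72/74.50 + 101 ≈ 116.60 → 117.
Sub-indices: PM2.5→121, CO→57, NO₂→138, SO₂→117. Ranked high→low: 138, 121, 117, 57. Second-highest sub-index = 121.

121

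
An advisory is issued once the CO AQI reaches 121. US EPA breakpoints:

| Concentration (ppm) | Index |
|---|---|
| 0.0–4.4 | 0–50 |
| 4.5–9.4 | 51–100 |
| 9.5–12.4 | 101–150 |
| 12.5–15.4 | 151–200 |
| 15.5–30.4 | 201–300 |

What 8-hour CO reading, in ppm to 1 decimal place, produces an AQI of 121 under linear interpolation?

10.7

AQI 121 lies in the 101–150 band, which corresponds to 9.5–12.4 ppm.
C = 9.5 + (121−101)×(12.4−9.5)/(150−101) = 9.5 + 20×2.9/49 ≈ 10.684 ppm → 10.7 ppm to 1 dp.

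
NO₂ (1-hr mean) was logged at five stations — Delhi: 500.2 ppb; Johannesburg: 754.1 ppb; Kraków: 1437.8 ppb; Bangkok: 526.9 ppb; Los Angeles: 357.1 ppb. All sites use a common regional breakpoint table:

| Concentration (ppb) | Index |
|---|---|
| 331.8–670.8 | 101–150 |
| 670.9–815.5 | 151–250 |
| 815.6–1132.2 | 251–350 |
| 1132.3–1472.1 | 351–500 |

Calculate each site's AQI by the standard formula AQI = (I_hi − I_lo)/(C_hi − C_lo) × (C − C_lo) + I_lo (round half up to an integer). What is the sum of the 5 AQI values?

1052

Delhi: row 331.8–670.8 (AQI 101–150). (150−101)·(500.2−331.8)/(670.8−331.8) + 101 = 49·168.4/339.0 + 101 ≈ 125.34 → 125.
Johannesburg: 754.1 ∈ [670.9, 815.5] ↔ index [151, 250].
151 + (754.1−670.9)·(250−151)/(815.5−670.9) = 151 + 83.2·99/144.6 ≈ 207.96, so AQI = 208.
Kraków: 1437.8 ∈ [1132.3, 1472.1] ↔ index [351, 500].
351 + (1437.8−1132.3)·(500−351)/(1472.1−1132.3) = 351 + 305.5·149/339.8 ≈ 484.96, so AQI = 485.
Bangkok: row 331.8–670.8 (AQI 101–150). (150−101)·(526.9−331.8)/(670.8−331.8) + 101 = 49·195.1/339.0 + 101 ≈ 129.20 → 129.
Los Angeles: row 331.8–670.8 (AQI 101–150). (150−101)·(357.1−331.8)/(670.8−331.8) + 101 = 49·25.3/339.0 + 101 ≈ 104.66 → 105.
AQIs: Delhi=125, Johannesburg=208, Kraków=485, Bangkok=129, Los Angeles=105. Sum = 125 + 208 + 485 + 129 + 105 = 1052.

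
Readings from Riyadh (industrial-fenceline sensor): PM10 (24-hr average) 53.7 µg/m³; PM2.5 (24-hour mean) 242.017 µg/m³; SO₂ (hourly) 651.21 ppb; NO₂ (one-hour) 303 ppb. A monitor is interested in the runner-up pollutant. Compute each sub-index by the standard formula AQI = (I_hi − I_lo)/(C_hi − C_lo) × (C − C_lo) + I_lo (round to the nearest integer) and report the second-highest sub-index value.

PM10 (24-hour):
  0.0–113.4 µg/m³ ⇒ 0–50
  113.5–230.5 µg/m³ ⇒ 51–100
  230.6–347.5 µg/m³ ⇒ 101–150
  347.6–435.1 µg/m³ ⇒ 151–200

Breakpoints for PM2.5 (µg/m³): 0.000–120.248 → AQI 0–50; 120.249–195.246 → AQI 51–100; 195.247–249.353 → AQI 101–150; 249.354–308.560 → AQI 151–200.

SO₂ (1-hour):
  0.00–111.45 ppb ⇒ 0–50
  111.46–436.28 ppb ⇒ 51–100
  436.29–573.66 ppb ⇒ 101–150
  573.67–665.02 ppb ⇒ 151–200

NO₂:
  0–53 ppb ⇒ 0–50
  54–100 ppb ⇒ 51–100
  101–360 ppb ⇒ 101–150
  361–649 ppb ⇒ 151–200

PM10 53.7: bracket 0.0–113.4 → index 0–50; slope 50/113.4, offset 53.7.
AQI = 0 + 50/113.4·53.7 ≈ 23.68 ⇒ 24.
PM2.5: row 195.247–249.353 (AQI 101–150). (150−101)·(242.017−195.247)/(249.353−195.247) + 101 = 49·46.770/54.106 + 101 ≈ 143.36 → 143.
SO₂ 651.21: bracket 573.67–665.02 → index 151–200; slope 49/91.35, offset 77.54.
AQI = 151 + 49/91.35·77.54 ≈ 192.59 ⇒ 193.
NO₂: 303 ∈ [101, 360] ↔ index [101, 150].
101 + (303−101)·(150−101)/(360−101) = 101 + 202·49/259 ≈ 139.22, so AQI = 139.
Sub-indices: PM10→24, PM2.5→143, SO₂→193, NO₂→139. Ranked high→low: 193, 143, 139, 24. Second-highest sub-index = 143.

143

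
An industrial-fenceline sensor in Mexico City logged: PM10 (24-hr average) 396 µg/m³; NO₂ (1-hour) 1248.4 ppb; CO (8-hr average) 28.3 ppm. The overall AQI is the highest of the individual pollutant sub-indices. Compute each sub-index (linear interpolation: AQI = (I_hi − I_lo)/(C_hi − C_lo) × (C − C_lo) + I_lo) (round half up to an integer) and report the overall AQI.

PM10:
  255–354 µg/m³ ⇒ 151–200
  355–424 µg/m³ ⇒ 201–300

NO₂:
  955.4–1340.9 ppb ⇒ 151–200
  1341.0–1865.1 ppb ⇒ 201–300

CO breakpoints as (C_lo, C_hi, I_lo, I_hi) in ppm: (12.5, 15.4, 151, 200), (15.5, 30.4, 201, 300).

286

PM10: 396 ∈ [355, 424] ↔ index [201, 300].
201 + (396−355)·(300−201)/(424−355) = 201 + 41·99/69 ≈ 259.83, so AQI = 260.
NO₂ 1248.4: bracket 955.4–1340.9 → index 151–200; slope 49/385.5, offset 293.0.
AQI = 151 + 49/385.5·293.0 ≈ 188.24 ⇒ 188.
CO 28.3: bracket 15.5–30.4 → index 201–300; slope 99/14.9, offset 12.8.
AQI = 201 + 99/14.9·12.8 ≈ 286.05 ⇒ 286.
Sub-indices: PM10→260, NO₂→188, CO→286. Overall AQI = max = 286; dominant pollutant is CO.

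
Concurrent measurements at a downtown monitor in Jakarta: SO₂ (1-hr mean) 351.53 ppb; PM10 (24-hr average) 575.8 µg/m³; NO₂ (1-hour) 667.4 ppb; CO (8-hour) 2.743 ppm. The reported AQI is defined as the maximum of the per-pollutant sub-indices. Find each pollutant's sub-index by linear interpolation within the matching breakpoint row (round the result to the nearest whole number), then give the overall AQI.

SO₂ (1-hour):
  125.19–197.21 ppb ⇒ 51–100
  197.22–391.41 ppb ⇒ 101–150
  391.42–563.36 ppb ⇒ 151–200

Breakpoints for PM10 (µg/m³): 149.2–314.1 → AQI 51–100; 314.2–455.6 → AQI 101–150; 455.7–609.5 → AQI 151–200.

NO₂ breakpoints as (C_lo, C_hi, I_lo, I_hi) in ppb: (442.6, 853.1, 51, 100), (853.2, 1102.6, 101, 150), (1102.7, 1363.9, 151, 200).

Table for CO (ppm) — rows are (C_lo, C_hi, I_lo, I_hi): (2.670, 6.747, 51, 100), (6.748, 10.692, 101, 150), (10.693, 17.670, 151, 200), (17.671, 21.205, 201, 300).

189

SO₂: 351.53 lies in 197.22–391.41, so I_lo=101, I_hi=150, C_lo=197.22, C_hi=391.41.
(150−101)/(391.41−197.22) × (351.53−197.22) + 101 = 49/194.19 × 154.31 + 101 ≈ 139.94 → 140.
PM10: row 455.7–609.5 (AQI 151–200). (200−151)·(575.8−455.7)/(609.5−455.7) + 151 = 49·120.1/153.8 + 151 ≈ 189.26 → 189.
NO₂ 667.4: bracket 442.6–853.1 → index 51–100; slope 49/410.5, offset 224.8.
AQI = 51 + 49/410.5·224.8 ≈ 77.83 ⇒ 78.
CO 2.743: bracket 2.670–6.747 → index 51–100; slope 49/4.077, offset 0.073.
AQI = 51 + 49/4.077·0.073 ≈ 51.88 ⇒ 52.
Sub-indices: SO₂→140, PM10→189, NO₂→78, CO→52. Overall AQI = max = 189; dominant pollutant is PM10.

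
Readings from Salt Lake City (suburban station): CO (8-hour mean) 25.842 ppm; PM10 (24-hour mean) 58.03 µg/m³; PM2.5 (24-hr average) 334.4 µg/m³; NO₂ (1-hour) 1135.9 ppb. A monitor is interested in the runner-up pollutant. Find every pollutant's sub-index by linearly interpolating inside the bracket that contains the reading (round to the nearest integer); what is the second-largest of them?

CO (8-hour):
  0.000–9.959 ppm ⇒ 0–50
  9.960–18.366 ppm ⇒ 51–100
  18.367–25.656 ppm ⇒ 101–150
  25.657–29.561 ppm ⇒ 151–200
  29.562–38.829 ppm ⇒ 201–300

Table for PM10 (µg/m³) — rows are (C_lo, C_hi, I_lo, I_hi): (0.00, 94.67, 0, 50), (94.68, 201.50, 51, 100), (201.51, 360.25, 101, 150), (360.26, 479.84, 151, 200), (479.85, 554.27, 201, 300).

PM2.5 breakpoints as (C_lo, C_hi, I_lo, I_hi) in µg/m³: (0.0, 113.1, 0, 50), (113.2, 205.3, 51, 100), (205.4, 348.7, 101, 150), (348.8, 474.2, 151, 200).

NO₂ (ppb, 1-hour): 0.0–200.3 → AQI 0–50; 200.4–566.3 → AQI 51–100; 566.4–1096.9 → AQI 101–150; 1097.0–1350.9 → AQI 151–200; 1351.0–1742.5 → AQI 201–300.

153

CO: row 25.657–29.561 (AQI 151–200). (200−151)·(25.842−25.657)/(29.561−25.657) + 151 = 49·0.185/3.904 + 151 ≈ 153.32 → 153.
PM10: 58.03 lies in 0.00–94.67, so I_lo=0, I_hi=50, C_lo=0.00, C_hi=94.67.
(50−0)/(94.67−0.00) × (58.03−0.00) + 0 = 50/94.67 × 58.03 + 0 ≈ 30.65 → 31.
PM2.5: 334.4 lies in 205.4–348.7, so I_lo=101, I_hi=150, C_lo=205.4, C_hi=348.7.
(150−101)/(348.7−205.4) × (334.4−205.4) + 101 = 49/143.3 × 129.0 + 101 ≈ 145.11 → 145.
NO₂: row 1097.0–1350.9 (AQI 151–200). (200−151)·(1135.9−1097.0)/(1350.9−1097.0) + 151 = 49·38.9/253.9 + 151 ≈ 158.51 → 159.
Sub-indices: CO→153, PM10→31, PM2.5→145, NO₂→159. Ranked high→low: 159, 153, 145, 31. Second-highest sub-index = 153.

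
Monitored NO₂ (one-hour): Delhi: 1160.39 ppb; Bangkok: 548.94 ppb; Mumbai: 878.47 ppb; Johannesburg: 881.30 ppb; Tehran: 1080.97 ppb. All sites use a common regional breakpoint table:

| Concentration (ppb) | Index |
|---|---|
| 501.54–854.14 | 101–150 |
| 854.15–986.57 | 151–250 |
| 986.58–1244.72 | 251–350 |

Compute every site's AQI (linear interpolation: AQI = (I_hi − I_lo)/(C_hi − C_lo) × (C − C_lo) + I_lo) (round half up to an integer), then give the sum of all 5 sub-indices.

1053

Delhi: 1160.39 ∈ [986.58, 1244.72] ↔ index [251, 350].
251 + (1160.39−986.58)·(350−251)/(1244.72−986.58) = 251 + 173.81·99/258.14 ≈ 317.66, so AQI = 318.
Bangkok: 548.94 lies in 501.54–854.14, so I_lo=101, I_hi=150, C_lo=501.54, C_hi=854.14.
(150−101)/(854.14−501.54) × (548.94−501.54) + 101 = 49/352.60 × 47.40 + 101 ≈ 107.59 → 108.
Mumbai: 878.47 lies in 854.15–986.57, so I_lo=151, I_hi=250, C_lo=854.15, C_hi=986.57.
(250−151)/(986.57−854.15) × (878.47−854.15) + 151 = 99/132.42 × 24.32 + 151 ≈ 169.18 → 169.
Johannesburg: row 854.15–986.57 (AQI 151–250). (250−151)·(881.30−854.15)/(986.57−854.15) + 151 = 99·27.15/132.42 + 151 ≈ 171.30 → 171.
Tehran: 1080.97 lies in 986.58–1244.72, so I_lo=251, I_hi=350, C_lo=986.58, C_hi=1244.72.
(350−251)/(1244.72−986.58) × (1080.97−986.58) + 251 = 99/258.14 × 94.39 + 251 ≈ 287.20 → 287.
AQIs: Delhi=318, Bangkok=108, Mumbai=169, Johannesburg=171, Tehran=287. Sum = 318 + 108 + 169 + 171 + 287 = 1053.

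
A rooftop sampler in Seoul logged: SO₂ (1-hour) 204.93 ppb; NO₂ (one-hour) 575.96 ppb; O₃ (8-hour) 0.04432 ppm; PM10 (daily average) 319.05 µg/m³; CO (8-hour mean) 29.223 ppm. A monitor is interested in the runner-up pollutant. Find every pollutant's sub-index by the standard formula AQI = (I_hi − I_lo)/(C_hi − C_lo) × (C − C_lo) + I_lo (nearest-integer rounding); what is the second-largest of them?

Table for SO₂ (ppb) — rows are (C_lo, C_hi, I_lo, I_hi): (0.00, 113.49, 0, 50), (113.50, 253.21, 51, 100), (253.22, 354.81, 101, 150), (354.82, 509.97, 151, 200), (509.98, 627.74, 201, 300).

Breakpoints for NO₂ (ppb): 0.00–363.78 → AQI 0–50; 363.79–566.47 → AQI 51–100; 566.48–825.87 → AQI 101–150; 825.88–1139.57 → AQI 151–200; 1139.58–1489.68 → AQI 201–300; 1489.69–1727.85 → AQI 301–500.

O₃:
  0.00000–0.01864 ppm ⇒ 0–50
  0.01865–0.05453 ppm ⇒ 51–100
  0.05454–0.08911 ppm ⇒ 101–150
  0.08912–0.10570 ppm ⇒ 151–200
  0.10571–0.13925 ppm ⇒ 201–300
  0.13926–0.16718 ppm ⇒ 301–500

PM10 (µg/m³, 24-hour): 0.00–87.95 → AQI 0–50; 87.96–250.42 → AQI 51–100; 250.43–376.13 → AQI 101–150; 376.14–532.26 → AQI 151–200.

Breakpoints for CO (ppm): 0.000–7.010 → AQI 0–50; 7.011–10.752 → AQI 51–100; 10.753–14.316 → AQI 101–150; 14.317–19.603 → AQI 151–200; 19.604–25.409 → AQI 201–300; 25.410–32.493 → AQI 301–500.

128

SO₂: 204.93 ∈ [113.50, 253.21] ↔ index [51, 100].
51 + (204.93−113.50)·(100−51)/(253.21−113.50) = 51 + 91.43·49/139.71 ≈ 83.07, so AQI = 83.
NO₂ 575.96: bracket 566.48–825.87 → index 101–150; slope 49/259.39, offset 9.48.
AQI = 101 + 49/259.39·9.48 ≈ 102.79 ⇒ 103.
O₃ 0.04432: bracket 0.01865–0.05453 → index 51–100; slope 49/0.03588, offset 0.02567.
AQI = 51 + 49/0.03588·0.02567 ≈ 86.06 ⇒ 86.
PM10: row 250.43–376.13 (AQI 101–150). (150−101)·(319.05−250.43)/(376.13−250.43) + 101 = 49·68.62/125.70 + 101 ≈ 127.75 → 128.
CO 29.223: bracket 25.410–32.493 → index 301–500; slope 199/7.083, offset 3.813.
AQI = 301 + 199/7.083·3.813 ≈ 408.13 ⇒ 408.
Sub-indices: SO₂→83, NO₂→103, O₃→86, PM10→128, CO→408. Ranked high→low: 408, 128, 103, 86, 83. Second-highest sub-index = 128.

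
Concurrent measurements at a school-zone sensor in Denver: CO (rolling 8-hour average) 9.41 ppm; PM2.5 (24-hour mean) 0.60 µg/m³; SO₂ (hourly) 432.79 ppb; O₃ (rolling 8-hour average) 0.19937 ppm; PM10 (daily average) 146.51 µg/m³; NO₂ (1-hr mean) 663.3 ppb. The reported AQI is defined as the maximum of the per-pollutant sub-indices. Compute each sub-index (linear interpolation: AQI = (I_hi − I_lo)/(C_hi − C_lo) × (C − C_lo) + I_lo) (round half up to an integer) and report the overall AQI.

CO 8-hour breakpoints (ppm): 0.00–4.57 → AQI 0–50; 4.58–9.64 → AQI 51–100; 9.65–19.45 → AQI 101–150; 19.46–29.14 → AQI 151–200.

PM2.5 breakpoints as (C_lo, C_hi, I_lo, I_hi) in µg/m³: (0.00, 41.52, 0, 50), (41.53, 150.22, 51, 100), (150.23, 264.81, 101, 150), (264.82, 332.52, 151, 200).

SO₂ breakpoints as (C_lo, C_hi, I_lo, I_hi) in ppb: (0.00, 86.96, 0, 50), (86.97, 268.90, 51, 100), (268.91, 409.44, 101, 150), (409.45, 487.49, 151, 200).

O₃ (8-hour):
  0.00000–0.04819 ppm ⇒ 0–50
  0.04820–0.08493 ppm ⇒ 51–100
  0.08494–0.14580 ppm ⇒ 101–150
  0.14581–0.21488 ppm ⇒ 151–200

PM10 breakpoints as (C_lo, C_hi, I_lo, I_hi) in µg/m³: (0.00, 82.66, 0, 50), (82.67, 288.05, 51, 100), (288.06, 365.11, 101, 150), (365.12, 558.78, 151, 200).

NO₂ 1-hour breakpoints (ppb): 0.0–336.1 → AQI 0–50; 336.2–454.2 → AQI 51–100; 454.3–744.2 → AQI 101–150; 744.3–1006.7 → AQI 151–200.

CO 9.41: bracket 4.58–9.64 → index 51–100; slope 49/5.06, offset 4.83.
AQI = 51 + 49/5.06·4.83 ≈ 97.77 ⇒ 98.
PM2.5: 0.60 ∈ [0.00, 41.52] ↔ index [0, 50].
0 + (0.60−0.00)·(50−0)/(41.52−0.00) = 0 + 0.60·50/41.52 ≈ 0.72, so AQI = 1.
SO₂: 432.79 ∈ [409.45, 487.49] ↔ index [151, 200].
151 + (432.79−409.45)·(200−151)/(487.49−409.45) = 151 + 23.34·49/78.04 ≈ 165.65, so AQI = 166.
O₃: row 0.14581–0.21488 (AQI 151–200). (200−151)·(0.19937−0.14581)/(0.21488−0.14581) + 151 = 49·0.05356/0.06907 + 151 ≈ 189.00 → 189.
PM10: 146.51 lies in 82.67–288.05, so I_lo=51, I_hi=100, C_lo=82.67, C_hi=288.05.
(100−51)/(288.05−82.67) × (146.51−82.67) + 51 = 49/205.38 × 63.84 + 51 ≈ 66.23 → 66.
NO₂ 663.3: bracket 454.3–744.2 → index 101–150; slope 49/289.9, offset 209.0.
AQI = 101 + 49/289.9·209.0 ≈ 136.33 ⇒ 136.
Sub-indices: CO→98, PM2.5→1, SO₂→166, O₃→189, PM10→66, NO₂→136. Overall AQI = max = 189; dominant pollutant is O₃.

189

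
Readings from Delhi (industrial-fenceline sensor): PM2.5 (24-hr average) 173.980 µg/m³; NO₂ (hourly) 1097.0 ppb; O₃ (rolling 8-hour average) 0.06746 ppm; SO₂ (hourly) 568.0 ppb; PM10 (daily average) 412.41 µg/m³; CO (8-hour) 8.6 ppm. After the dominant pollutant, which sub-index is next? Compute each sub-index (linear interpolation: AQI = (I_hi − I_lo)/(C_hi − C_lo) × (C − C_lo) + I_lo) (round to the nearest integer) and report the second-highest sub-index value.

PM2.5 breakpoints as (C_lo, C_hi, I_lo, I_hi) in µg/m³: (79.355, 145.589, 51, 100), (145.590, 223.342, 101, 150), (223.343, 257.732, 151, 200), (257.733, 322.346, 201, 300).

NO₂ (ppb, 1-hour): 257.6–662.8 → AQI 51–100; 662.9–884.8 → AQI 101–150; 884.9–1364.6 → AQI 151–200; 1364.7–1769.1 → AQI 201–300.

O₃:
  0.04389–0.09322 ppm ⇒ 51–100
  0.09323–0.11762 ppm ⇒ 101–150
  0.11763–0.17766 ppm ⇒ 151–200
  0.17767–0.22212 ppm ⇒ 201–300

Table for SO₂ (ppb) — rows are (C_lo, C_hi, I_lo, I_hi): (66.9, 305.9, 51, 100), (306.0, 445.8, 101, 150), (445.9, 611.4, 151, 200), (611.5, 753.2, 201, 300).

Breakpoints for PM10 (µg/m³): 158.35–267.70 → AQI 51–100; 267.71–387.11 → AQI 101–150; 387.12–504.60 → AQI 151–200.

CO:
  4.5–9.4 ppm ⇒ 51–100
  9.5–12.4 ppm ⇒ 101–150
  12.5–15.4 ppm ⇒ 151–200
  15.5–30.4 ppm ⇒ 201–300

173

PM2.5: 173.980 ∈ [145.590, 223.342] ↔ index [101, 150].
101 + (173.980−145.590)·(150−101)/(223.342−145.590) = 101 + 28.390·49/77.752 ≈ 118.89, so AQI = 119.
NO₂ 1097.0: bracket 884.9–1364.6 → index 151–200; slope 49/479.7, offset 212.1.
AQI = 151 + 49/479.7·212.1 ≈ 172.67 ⇒ 173.
O₃: 0.06746 lies in 0.04389–0.09322, so I_lo=51, I_hi=100, C_lo=0.04389, C_hi=0.09322.
(100−51)/(0.09322−0.04389) × (0.06746−0.04389) + 51 = 49/0.04933 × 0.02357 + 51 ≈ 74.41 → 74.
SO₂: 568.0 ∈ [445.9, 611.4] ↔ index [151, 200].
151 + (568.0−445.9)·(200−151)/(611.4−445.9) = 151 + 122.1·49/165.5 ≈ 187.15, so AQI = 187.
PM10 412.41: bracket 387.12–504.60 → index 151–200; slope 49/117.48, offset 25.29.
AQI = 151 + 49/117.48·25.29 ≈ 161.55 ⇒ 162.
CO 8.6: bracket 4.5–9.4 → index 51–100; slope 49/4.9, offset 4.1.
AQI = 51 + 49/4.9·4.1 ≈ 92.00 ⇒ 92.
Sub-indices: PM2.5→119, NO₂→173, O₃→74, SO₂→187, PM10→162, CO→92. Ranked high→low: 187, 173, 162, 119, 92, 74. Second-highest sub-index = 173.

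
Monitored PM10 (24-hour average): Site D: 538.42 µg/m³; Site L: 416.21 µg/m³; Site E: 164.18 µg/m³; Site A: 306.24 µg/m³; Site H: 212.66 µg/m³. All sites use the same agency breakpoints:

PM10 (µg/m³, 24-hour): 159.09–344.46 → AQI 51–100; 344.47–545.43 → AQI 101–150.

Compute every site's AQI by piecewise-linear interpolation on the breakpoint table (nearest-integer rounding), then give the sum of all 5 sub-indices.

Site D: 538.42 ∈ [344.47, 545.43] ↔ index [101, 150].
101 + (538.42−344.47)·(150−101)/(545.43−344.47) = 101 + 193.95·49/200.96 ≈ 148.29, so AQI = 148.
Site L: 416.21 ∈ [344.47, 545.43] ↔ index [101, 150].
101 + (416.21−344.47)·(150−101)/(545.43−344.47) = 101 + 71.74·49/200.96 ≈ 118.49, so AQI = 118.
Site E 164.18: bracket 159.09–344.46 → index 51–100; slope 49/185.37, offset 5.09.
AQI = 51 + 49/185.37·5.09 ≈ 52.35 ⇒ 52.
Site A 306.24: bracket 159.09–344.46 → index 51–100; slope 49/185.37, offset 147.15.
AQI = 51 + 49/185.37·147.15 ≈ 89.90 ⇒ 90.
Site H: 212.66 ∈ [159.09, 344.46] ↔ index [51, 100].
51 + (212.66−159.09)·(100−51)/(344.46−159.09) = 51 + 53.57·49/185.37 ≈ 65.16, so AQI = 65.
AQIs: Site D=148, Site L=118, Site E=52, Site A=90, Site H=65. Sum = 148 + 118 + 52 + 90 + 65 = 473.

473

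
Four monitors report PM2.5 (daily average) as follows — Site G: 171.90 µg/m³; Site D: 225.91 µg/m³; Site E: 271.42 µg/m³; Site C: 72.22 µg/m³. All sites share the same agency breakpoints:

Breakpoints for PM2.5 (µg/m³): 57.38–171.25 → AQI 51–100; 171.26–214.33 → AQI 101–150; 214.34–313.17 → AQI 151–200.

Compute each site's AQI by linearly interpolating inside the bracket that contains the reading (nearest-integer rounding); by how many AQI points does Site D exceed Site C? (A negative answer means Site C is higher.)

100

Site G: 171.90 ∈ [171.26, 214.33] ↔ index [101, 150].
101 + (171.90−171.26)·(150−101)/(214.33−171.26) = 101 + 0.64·49/43.07 ≈ 101.73, so AQI = 102.
Site D: 225.91 lies in 214.34–313.17, so I_lo=151, I_hi=200, C_lo=214.34, C_hi=313.17.
(200−151)/(313.17−214.34) × (225.91−214.34) + 151 = 49/98.83 × 11.57 + 151 ≈ 156.74 → 157.
Site E 271.42: bracket 214.34–313.17 → index 151–200; slope 49/98.83, offset 57.08.
AQI = 151 + 49/98.83·57.08 ≈ 179.30 ⇒ 179.
Site C 72.22: bracket 57.38–171.25 → index 51–100; slope 49/113.87, offset 14.84.
AQI = 51 + 49/113.87·14.84 ≈ 57.39 ⇒ 57.
AQIs: Site G=102, Site D=157, Site E=179, Site C=57. Site D (157) − Site C (57) = 100.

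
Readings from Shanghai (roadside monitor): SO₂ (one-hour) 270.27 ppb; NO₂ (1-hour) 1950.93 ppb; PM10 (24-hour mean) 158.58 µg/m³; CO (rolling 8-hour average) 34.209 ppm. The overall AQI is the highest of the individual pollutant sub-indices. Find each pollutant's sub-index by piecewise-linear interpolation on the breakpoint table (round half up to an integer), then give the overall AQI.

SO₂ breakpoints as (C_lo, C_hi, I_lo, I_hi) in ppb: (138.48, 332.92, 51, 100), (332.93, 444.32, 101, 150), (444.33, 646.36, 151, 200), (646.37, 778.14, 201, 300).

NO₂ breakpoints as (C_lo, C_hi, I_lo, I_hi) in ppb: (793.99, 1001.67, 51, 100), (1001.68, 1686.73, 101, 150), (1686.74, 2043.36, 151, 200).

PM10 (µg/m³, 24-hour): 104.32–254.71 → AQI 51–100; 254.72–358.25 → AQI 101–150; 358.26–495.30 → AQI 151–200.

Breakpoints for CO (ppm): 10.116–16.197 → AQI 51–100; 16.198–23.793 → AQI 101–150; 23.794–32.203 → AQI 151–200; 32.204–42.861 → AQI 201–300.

SO₂ 270.27: bracket 138.48–332.92 → index 51–100; slope 49/194.44, offset 131.79.
AQI = 51 + 49/194.44·131.79 ≈ 84.21 ⇒ 84.
NO₂: 1950.93 ∈ [1686.74, 2043.36] ↔ index [151, 200].
151 + (1950.93−1686.74)·(200−151)/(2043.36−1686.74) = 151 + 264.19·49/356.62 ≈ 187.30, so AQI = 187.
PM10: 158.58 ∈ [104.32, 254.71] ↔ index [51, 100].
51 + (158.58−104.32)·(100−51)/(254.71−104.32) = 51 + 54.26·49/150.39 ≈ 68.68, so AQI = 69.
CO 34.209: bracket 32.204–42.861 → index 201–300; slope 99/10.657, offset 2.005.
AQI = 201 + 99/10.657·2.005 ≈ 219.63 ⇒ 220.
Sub-indices: SO₂→84, NO₂→187, PM10→69, CO→220. Overall AQI = max = 220; dominant pollutant is CO.

220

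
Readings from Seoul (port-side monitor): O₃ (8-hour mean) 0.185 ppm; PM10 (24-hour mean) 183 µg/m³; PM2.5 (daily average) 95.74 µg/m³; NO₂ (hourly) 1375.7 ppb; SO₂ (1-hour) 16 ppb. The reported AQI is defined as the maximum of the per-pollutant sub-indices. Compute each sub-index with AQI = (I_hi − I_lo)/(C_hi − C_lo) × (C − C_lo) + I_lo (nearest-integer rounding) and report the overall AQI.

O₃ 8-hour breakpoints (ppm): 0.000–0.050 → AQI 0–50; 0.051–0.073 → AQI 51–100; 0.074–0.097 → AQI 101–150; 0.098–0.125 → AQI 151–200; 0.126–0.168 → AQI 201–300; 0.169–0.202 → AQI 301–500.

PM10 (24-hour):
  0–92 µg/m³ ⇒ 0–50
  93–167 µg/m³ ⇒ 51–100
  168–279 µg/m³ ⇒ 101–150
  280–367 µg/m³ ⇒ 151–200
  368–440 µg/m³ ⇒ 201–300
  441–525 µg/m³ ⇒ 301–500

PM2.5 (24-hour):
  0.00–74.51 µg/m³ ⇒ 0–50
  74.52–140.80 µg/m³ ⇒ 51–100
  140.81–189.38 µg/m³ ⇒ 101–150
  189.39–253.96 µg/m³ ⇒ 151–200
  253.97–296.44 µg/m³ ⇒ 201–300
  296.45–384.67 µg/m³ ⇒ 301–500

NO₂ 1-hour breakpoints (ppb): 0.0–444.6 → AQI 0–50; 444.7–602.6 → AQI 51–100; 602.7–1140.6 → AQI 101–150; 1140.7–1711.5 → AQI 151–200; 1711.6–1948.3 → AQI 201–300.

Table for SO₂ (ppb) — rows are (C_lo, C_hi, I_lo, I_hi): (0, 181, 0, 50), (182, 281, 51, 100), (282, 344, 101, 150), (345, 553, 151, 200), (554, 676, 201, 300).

397

O₃: 0.185 ∈ [0.169, 0.202] ↔ index [301, 500].
301 + (0.185−0.169)·(500−301)/(0.202−0.169) = 301 + 0.016·199/0.033 ≈ 397.48, so AQI = 397.
PM10: 183 ∈ [168, 279] ↔ index [101, 150].
101 + (183−168)·(150−101)/(279−168) = 101 + 15·49/111 ≈ 107.62, so AQI = 108.
PM2.5: row 74.52–140.80 (AQI 51–100). (100−51)·(95.74−74.52)/(140.80−74.52) + 51 = 49·21.22/66.28 + 51 ≈ 66.69 → 67.
NO₂ 1375.7: bracket 1140.7–1711.5 → index 151–200; slope 49/570.8, offset 235.0.
AQI = 151 + 49/570.8·235.0 ≈ 171.17 ⇒ 171.
SO₂: 16 ∈ [0, 181] ↔ index [0, 50].
0 + (16−0)·(50−0)/(181−0) = 0 + 16·50/181 ≈ 4.42, so AQI = 4.
Sub-indices: O₃→397, PM10→108, PM2.5→67, NO₂→171, SO₂→4. Overall AQI = max = 397; dominant pollutant is O₃.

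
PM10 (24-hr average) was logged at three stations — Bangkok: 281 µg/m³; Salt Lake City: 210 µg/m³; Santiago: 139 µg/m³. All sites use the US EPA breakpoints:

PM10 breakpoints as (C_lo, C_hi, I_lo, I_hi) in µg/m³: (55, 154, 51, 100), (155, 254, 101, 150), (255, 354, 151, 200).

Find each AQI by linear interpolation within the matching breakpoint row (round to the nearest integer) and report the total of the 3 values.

385

Bangkok 281: bracket 255–354 → index 151–200; slope 49/99, offset 26.
AQI = 151 + 49/99·26 ≈ 163.87 ⇒ 164.
Salt Lake City 210: bracket 155–254 → index 101–150; slope 49/99, offset 55.
AQI = 101 + 49/99·55 ≈ 128.22 ⇒ 128.
Santiago: row 55–154 (AQI 51–100). (100−51)·(139−55)/(154−55) + 51 = 49·84/99 + 51 ≈ 92.58 → 93.
AQIs: Bangkok=164, Salt Lake City=128, Santiago=93. Sum = 164 + 128 + 93 = 385.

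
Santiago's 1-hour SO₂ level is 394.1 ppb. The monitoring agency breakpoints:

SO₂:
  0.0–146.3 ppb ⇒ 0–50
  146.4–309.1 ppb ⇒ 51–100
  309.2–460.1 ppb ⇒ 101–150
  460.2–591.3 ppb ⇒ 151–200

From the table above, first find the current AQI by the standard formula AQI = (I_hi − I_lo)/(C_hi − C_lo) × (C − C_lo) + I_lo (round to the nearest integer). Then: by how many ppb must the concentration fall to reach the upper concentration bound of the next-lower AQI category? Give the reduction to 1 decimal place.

85.0

SO₂: 394.1 lies in 309.2–460.1, so I_lo=101, I_hi=150, C_lo=309.2, C_hi=460.1.
(150−101)/(460.1−309.2) × (394.1−309.2) + 101 = 49/150.9 × 84.9 + 101 ≈ 128.57 → 129.
Current AQI 129 is in the Unhealthy for Sensitive Groups range (101–150). The next-lower category tops out at AQI 100, whose upper concentration bound is 309.1 ppb.
Reduction needed = 394.1 − 309.1 = 85.0 ppb.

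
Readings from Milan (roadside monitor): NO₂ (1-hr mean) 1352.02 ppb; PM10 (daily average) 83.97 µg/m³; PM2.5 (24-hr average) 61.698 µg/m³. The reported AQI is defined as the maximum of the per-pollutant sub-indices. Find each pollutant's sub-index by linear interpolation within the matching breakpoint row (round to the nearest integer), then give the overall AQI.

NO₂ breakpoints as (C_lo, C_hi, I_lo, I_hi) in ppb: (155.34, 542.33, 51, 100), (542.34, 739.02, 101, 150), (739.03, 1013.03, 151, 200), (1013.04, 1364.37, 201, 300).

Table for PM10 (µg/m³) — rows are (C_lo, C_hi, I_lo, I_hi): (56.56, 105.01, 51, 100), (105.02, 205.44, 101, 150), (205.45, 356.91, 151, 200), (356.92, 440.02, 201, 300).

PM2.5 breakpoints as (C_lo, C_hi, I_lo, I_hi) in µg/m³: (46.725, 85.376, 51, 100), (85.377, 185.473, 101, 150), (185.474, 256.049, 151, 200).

297

NO₂ 1352.02: bracket 1013.04–1364.37 → index 201–300; slope 99/351.33, offset 338.98.
AQI = 201 + 99/351.33·338.98 ≈ 296.52 ⇒ 297.
PM10: 83.97 lies in 56.56–105.01, so I_lo=51, I_hi=100, C_lo=56.56, C_hi=105.01.
(100−51)/(105.01−56.56) × (83.97−56.56) + 51 = 49/48.45 × 27.41 + 51 ≈ 78.72 → 79.
PM2.5 61.698: bracket 46.725–85.376 → index 51–100; slope 49/38.651, offset 14.973.
AQI = 51 + 49/38.651·14.973 ≈ 69.98 ⇒ 70.
Sub-indices: NO₂→297, PM10→79, PM2.5→70. Overall AQI = max = 297; dominant pollutant is NO₂.
AQI 297: Very Unhealthy.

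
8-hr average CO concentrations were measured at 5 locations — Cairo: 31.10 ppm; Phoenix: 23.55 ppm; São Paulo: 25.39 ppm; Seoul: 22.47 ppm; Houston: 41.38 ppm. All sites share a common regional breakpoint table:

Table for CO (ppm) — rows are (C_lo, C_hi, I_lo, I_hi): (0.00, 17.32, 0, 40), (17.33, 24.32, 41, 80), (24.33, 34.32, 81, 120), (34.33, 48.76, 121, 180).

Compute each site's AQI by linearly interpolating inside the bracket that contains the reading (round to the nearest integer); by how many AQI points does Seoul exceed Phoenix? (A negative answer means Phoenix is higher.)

-6

Cairo 31.10: bracket 24.33–34.32 → index 81–120; slope 39/9.99, offset 6.77.
AQI = 81 + 39/9.99·6.77 ≈ 107.43 ⇒ 107.
Phoenix: 23.55 ∈ [17.33, 24.32] ↔ index [41, 80].
41 + (23.55−17.33)·(80−41)/(24.32−17.33) = 41 + 6.22·39/6.99 ≈ 75.70, so AQI = 76.
São Paulo: 25.39 lies in 24.33–34.32, so I_lo=81, I_hi=120, C_lo=24.33, C_hi=34.32.
(120−81)/(34.32−24.33) × (25.39−24.33) + 81 = 39/9.99 × 1.06 + 81 ≈ 85.14 → 85.
Seoul: 22.47 lies in 17.33–24.32, so I_lo=41, I_hi=80, C_lo=17.33, C_hi=24.32.
(80−41)/(24.32−17.33) × (22.47−17.33) + 41 = 39/6.99 × 5.14 + 41 ≈ 69.68 → 70.
Houston: row 34.33–48.76 (AQI 121–180). (180−121)·(41.38−34.33)/(48.76−34.33) + 121 = 59·7.05/14.43 + 121 ≈ 149.83 → 150.
AQIs: Cairo=107, Phoenix=76, São Paulo=85, Seoul=70, Houston=150. Seoul (70) − Phoenix (76) = -6.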